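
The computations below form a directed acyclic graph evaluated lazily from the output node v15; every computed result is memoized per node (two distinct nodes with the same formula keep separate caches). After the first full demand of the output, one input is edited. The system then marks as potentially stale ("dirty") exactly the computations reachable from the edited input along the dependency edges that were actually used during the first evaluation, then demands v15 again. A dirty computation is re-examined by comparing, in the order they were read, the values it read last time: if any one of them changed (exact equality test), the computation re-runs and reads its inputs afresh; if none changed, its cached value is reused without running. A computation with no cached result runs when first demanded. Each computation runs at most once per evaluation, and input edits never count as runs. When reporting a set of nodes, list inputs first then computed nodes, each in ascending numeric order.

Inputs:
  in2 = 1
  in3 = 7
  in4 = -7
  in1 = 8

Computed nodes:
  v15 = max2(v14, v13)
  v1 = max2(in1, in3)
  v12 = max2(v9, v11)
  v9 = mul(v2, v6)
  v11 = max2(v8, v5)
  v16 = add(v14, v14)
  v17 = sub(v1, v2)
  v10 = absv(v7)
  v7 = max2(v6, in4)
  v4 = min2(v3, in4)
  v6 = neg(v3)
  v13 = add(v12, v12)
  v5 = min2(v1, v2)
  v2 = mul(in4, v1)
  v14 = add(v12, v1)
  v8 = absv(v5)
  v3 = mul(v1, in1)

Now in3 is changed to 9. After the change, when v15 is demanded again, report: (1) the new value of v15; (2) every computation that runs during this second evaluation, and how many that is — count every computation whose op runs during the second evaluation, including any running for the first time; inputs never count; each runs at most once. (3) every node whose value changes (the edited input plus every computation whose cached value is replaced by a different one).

Demanding v15 again yields 9072.
12 computations run: v1, v2, v3, v5, v6, v8, v9, v11, v12, v13, v14, v15.
The nodes whose values change: in3, v1, v2, v3, v5, v6, v8, v9, v11, v12, v13, v14, v15.

First demand of the output computes:
  v1 = max2(8, 7) = 8
  v2 = mul(-7, 8) = -56
  v3 = mul(8, 8) = 64
  v5 = min2(8, -56) = -56
  v6 = neg(64) = -64
  v8 = absv(-56) = 56
  v9 = mul(-56, -64) = 3584
  v11 = max2(56, -56) = 56
  v12 = max2(3584, 56) = 3584
  v13 = add(3584, 3584) = 7168
  v14 = add(3584, 8) = 3592
  v15 = max2(3592, 7168) = 7168

After the edit, cleaning proceeds:
  v1: a read changed (in3 7->9) — executes, giving 9.
  v2: a read changed (v1 8->9) — executes, giving -63.
  v3: a read changed (v1 8->9) — executes, giving 72.
  v5: a read changed (v1 8->9; v2 -56->-63) — executes, giving -63.
  v6: a read changed (v3 64->72) — executes, giving -72.
  v8: a read changed (v5 -56->-63) — executes, giving 63.
  v9: a read changed (v2 -56->-63; v6 -64->-72) — executes, giving 4536.
  v11: a read changed (v8 56->63; v5 -56->-63) — executes, giving 63.
  v12: a read changed (v9 3584->4536; v11 56->63) — executes, giving 4536.
  v13: a read changed (v12 3584->4536; v12 3584->4536) — executes, giving 9072.
  v14: a read changed (v12 3584->4536; v1 8->9) — executes, giving 4545.
  v15: a read changed (v14 3592->4545; v13 7168->9072) — executes, giving 9072.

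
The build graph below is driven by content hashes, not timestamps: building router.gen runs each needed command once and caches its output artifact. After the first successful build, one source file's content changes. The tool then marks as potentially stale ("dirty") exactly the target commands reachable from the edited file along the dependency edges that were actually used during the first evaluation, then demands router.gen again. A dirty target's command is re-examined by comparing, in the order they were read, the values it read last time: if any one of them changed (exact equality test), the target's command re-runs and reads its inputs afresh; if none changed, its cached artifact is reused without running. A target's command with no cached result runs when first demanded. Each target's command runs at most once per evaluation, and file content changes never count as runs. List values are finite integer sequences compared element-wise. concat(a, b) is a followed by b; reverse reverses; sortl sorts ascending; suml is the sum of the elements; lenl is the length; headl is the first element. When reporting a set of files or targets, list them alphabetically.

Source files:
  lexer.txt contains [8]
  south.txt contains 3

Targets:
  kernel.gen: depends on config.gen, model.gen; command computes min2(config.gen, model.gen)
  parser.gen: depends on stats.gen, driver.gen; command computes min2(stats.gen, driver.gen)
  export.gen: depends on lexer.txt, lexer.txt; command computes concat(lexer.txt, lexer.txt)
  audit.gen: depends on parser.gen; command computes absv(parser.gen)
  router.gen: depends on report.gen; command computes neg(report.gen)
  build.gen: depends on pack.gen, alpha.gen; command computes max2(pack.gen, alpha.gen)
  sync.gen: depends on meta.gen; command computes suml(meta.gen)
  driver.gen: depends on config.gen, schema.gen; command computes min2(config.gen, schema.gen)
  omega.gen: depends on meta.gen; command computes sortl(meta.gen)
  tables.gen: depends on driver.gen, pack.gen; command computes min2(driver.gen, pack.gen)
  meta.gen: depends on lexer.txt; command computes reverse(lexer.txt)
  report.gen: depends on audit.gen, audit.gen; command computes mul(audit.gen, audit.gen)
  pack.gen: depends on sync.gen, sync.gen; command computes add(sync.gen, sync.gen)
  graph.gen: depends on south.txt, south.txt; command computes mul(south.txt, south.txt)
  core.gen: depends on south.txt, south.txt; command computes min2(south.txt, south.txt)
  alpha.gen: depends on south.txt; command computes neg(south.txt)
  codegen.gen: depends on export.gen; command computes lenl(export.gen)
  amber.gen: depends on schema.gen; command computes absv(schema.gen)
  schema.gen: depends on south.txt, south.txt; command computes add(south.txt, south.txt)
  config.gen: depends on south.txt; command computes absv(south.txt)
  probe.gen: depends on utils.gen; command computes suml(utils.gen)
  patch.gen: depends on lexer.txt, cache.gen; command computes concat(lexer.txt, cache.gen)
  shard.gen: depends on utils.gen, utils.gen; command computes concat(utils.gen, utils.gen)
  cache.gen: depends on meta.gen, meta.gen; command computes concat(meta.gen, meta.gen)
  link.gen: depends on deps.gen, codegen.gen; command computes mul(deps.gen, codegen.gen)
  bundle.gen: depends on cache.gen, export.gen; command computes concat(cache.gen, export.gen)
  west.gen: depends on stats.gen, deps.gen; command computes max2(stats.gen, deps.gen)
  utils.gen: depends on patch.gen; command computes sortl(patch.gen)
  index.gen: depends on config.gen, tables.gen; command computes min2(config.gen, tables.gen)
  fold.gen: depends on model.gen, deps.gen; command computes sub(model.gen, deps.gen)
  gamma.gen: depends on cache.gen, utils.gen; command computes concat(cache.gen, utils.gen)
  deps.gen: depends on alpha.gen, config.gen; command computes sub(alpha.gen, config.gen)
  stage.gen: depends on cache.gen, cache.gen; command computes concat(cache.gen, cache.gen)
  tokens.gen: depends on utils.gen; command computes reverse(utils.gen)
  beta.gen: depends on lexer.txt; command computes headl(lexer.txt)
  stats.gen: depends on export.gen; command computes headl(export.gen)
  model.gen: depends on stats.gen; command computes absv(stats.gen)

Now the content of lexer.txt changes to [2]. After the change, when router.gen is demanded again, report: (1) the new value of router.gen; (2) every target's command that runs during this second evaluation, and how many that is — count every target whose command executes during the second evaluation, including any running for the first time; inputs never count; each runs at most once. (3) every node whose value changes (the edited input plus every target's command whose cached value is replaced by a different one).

router.gen now evaluates to -4.
Run set: audit.gen, export.gen, parser.gen, report.gen, router.gen, stats.gen (6 run).
Changed values: audit.gen, export.gen, lexer.txt, parser.gen, report.gen, router.gen, stats.gen.

Initial pass — values computed on the first demand:
  config.gen = absv(3) = 3
  export.gen = concat([8], [8]) = [8, 8]
  schema.gen = add(3, 3) = 6
  driver.gen = min2(3, 6) = 3
  stats.gen = headl([8, 8]) = 8
  parser.gen = min2(8, 3) = 3
  audit.gen = absv(3) = 3
  report.gen = mul(3, 3) = 9
  router.gen = neg(9) = -9

Second demand — change propagation:
  export.gen: re-runs because lexer.txt [8]->[2]; lexer.txt [8]->[2]; new result [2, 2].
  stats.gen: re-runs because export.gen [8, 8]->[2, 2]; new result 2.
  parser.gen: re-runs because stats.gen 8->2; new result 2.
  audit.gen: re-runs because parser.gen 3->2; new result 2.
  report.gen: re-runs because audit.gen 3->2; audit.gen 3->2; new result 4.
  router.gen: re-runs because report.gen 9->4; new result -4.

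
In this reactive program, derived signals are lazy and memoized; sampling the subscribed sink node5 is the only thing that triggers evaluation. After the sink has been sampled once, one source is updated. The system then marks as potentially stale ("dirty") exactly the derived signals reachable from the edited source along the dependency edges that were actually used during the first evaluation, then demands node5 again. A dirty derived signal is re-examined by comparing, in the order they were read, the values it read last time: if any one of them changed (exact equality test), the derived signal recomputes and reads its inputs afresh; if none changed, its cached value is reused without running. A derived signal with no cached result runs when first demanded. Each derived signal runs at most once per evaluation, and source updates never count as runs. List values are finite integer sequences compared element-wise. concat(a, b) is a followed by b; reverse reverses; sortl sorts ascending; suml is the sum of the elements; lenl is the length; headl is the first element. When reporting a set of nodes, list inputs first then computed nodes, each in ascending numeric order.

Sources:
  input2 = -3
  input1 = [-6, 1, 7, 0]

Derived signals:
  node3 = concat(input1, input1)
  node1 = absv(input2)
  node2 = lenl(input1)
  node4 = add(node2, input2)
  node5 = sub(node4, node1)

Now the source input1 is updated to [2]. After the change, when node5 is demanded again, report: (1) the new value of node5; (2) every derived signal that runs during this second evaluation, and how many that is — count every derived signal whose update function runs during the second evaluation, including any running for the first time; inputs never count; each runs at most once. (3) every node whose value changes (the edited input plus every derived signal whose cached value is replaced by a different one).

First demand of the output computes:
  node1 = absv(-3) = 3
  node2 = lenl([-6, 1, 7, 0]) = 4
  node4 = add(4, -3) = 1
  node5 = sub(1, 3) = -2

After the edit, cleaning proceeds:
  node2: a read changed (input1 [-6, 1, 7, 0]->[2]) — executes, giving 1.
  node4: a read changed (node2 4->1) — executes, giving -2.
  node5: a read changed (node4 1->-2) — executes, giving -5.

Demanding node5 again yields -5.
3 derived signals run: node2, node4, node5.
The nodes whose values change: input1, node2, node4, node5.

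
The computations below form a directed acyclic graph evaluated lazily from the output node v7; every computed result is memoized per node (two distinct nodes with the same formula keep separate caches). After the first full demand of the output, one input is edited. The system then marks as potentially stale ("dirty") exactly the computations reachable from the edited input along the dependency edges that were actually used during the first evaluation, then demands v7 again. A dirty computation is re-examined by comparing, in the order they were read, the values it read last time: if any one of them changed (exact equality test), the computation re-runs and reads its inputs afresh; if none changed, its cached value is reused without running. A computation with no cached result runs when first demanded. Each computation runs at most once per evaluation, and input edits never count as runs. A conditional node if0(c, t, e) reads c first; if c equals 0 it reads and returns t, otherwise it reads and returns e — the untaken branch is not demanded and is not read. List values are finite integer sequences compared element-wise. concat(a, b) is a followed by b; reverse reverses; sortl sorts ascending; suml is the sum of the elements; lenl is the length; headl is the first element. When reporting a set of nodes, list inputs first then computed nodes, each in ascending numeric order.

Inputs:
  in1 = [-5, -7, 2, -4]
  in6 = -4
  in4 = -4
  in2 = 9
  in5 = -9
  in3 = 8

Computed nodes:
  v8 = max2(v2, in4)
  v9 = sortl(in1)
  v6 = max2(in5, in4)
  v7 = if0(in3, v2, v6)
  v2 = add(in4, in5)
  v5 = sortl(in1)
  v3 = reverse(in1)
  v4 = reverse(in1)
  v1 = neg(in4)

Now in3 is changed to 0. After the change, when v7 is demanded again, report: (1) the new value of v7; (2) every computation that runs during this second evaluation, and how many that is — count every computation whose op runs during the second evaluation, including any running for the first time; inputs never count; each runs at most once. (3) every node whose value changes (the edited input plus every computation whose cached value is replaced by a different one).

Demanding v7 again yields -13.
2 computations run: v2, v7.
The nodes whose values change: in3, v7.
Note the branch switch — v2 had no cache and runs now for the first time.

First demand of the output computes:
  v6 = max2(-9, -4) = -4
  v7 = if0(in3=8 -> else branch v6) = -4

After the edit, cleaning proceeds:
  v2: had never run; runs now, result -13.
  v7: a read changed (in3 8->0) — executes, giving -13.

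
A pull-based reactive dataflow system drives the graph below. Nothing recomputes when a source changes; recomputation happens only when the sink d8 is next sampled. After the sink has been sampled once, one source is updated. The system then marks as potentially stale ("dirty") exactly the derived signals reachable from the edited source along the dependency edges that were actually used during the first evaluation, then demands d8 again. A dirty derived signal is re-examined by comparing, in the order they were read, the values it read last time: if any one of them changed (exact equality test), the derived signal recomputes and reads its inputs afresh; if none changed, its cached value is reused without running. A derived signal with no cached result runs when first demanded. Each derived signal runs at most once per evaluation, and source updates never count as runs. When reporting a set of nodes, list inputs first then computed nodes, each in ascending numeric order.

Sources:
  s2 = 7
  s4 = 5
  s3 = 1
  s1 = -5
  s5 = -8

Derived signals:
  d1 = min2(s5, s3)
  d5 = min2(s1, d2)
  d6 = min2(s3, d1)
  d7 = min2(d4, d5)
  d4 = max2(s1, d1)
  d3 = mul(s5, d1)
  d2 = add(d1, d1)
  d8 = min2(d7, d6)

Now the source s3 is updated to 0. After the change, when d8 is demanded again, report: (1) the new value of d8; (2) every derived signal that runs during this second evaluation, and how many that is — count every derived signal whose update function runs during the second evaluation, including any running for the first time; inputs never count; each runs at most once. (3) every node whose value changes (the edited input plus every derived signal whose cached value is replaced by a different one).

First evaluation (everything demanded from the output):
  d1 = min2(-8, 1) = -8
  d2 = add(-8, -8) = -16
  d4 = max2(-5, -8) = -5
  d5 = min2(-5, -16) = -16
  d6 = min2(1, -8) = -8
  d7 = min2(-5, -16) = -16
  d8 = min2(-16, -8) = -16

Propagation after the edit:
  d1: runs — s3 1->0; result -8 (same value as before).
  d2: checked — values it read are unchanged (d1 unchanged, d1 unchanged); reused cached -16 without running.
  d4: checked — values it read are unchanged (s1 unchanged, d1 unchanged); reused cached -5 without running.
  d5: checked — values it read are unchanged (s1 unchanged, d2 unchanged); reused cached -16 without running.
  d6: runs — s3 1->0; result -8 (same value as before).
  d7: checked — values it read are unchanged (d4 unchanged, d5 unchanged); reused cached -16 without running.
  d8: checked — values it read are unchanged (d7 unchanged, d6 unchanged); reused cached -16 without running.

Key observation: the cutoff stops propagation at d2 — its inputs' values are unchanged, so it reuses its cache.

New value of d8: -16.
Derived signals that run: d1, d6 — 2 in total.
Values that change: s3.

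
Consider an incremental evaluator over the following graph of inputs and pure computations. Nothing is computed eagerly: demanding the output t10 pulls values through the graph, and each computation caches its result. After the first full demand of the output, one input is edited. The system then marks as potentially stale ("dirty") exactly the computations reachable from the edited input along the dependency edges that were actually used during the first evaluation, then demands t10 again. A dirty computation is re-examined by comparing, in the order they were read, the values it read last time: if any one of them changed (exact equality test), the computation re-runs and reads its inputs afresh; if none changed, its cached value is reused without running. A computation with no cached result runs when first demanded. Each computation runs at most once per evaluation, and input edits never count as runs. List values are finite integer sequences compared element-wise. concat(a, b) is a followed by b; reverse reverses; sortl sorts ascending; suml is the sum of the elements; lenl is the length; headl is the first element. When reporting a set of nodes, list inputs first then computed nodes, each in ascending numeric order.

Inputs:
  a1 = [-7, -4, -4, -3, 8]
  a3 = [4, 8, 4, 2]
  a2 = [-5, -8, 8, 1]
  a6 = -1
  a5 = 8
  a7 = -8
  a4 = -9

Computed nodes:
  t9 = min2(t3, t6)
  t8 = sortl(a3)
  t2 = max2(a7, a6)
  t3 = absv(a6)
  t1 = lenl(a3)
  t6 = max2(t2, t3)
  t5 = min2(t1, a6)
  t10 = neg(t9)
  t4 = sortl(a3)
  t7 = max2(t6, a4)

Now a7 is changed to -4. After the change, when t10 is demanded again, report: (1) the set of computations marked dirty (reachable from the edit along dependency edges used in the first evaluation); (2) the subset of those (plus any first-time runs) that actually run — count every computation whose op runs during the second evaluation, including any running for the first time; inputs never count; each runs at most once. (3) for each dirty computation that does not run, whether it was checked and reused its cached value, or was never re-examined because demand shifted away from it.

Initial pass — values computed on the first demand:
  t2 = max2(-8, -1) = -1
  t3 = absv(-1) = 1
  t6 = max2(-1, 1) = 1
  t9 = min2(1, 1) = 1
  t10 = neg(1) = -1

Second demand — change propagation:
  t2: re-runs because a7 -8->-4; new result -1 (unchanged).
  t6: re-examined; everything it read last time is the same (t2 unchanged, t3 unchanged) — cache 1 kept, no run.
  t9: re-examined; everything it read last time is the same (t3 unchanged, t6 unchanged) — cache 1 kept, no run.
  t10: re-examined; everything it read last time is the same (t9 unchanged) — cache -1 kept, no run.

The important point: t2 recomputes to an identical value, and the output ends up unchanged.

Dirty set: t2, t6, t9, t10.
Run set: t2 (1 run).
Re-examined without running (cache reused): t6, t9, t10.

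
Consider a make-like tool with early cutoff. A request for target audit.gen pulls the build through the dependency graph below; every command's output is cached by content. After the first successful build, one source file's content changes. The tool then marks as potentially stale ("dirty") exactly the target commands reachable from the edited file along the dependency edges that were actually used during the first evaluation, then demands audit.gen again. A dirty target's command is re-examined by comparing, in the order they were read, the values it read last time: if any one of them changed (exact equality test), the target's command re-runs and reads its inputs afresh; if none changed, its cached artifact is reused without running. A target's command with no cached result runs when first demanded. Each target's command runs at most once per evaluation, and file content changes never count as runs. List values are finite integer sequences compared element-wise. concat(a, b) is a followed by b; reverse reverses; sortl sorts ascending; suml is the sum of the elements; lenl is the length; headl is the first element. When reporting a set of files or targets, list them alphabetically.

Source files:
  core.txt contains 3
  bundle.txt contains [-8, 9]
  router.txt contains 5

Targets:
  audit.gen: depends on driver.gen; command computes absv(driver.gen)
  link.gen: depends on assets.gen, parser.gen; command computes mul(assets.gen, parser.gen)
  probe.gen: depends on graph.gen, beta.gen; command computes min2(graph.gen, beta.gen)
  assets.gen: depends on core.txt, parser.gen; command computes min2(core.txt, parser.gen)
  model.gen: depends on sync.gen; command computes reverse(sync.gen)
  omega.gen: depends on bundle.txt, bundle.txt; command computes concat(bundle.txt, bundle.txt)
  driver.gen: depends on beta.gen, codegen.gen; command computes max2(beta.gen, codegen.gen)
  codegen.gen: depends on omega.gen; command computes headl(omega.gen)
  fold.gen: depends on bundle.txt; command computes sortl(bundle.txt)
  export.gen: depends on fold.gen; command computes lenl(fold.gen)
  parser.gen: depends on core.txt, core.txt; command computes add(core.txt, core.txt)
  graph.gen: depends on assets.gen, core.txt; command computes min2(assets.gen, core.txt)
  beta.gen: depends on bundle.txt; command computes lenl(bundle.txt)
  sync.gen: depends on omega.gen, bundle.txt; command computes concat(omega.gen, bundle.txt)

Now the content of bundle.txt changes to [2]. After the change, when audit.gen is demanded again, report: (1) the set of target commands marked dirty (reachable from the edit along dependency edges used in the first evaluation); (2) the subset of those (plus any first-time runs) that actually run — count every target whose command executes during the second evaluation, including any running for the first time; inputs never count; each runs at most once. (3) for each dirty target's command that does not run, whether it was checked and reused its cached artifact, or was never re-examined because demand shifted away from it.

First demand of the output computes:
  beta.gen = lenl([-8, 9]) = 2
  omega.gen = concat([-8, 9], [-8, 9]) = [-8, 9, -8, 9]
  codegen.gen = headl([-8, 9, -8, 9]) = -8
  driver.gen = max2(2, -8) = 2
  audit.gen = absv(2) = 2

After the edit, cleaning proceeds:
  beta.gen: a read changed (bundle.txt [-8, 9]->[2]) — executes, giving 1.
  omega.gen: a read changed (bundle.txt [-8, 9]->[2]; bundle.txt [-8, 9]->[2]) — executes, giving [2, 2].
  codegen.gen: a read changed (omega.gen [-8, 9, -8, 9]->[2, 2]) — executes, giving 2.
  driver.gen: a read changed (beta.gen 2->1; codegen.gen -8->2) — executes, giving 2 — identical to its old value.
  audit.gen: dirty, but its reads are unchanged (driver.gen unchanged); cached 2 stands.

Note the absorption at driver.gen: it re-runs yet its value is the same, leaving the output's value untouched.

The edit dirties: audit.gen, beta.gen, codegen.gen, driver.gen, omega.gen.
4 target commands run: beta.gen, codegen.gen, driver.gen, omega.gen.
Cache hits after checking: audit.gen.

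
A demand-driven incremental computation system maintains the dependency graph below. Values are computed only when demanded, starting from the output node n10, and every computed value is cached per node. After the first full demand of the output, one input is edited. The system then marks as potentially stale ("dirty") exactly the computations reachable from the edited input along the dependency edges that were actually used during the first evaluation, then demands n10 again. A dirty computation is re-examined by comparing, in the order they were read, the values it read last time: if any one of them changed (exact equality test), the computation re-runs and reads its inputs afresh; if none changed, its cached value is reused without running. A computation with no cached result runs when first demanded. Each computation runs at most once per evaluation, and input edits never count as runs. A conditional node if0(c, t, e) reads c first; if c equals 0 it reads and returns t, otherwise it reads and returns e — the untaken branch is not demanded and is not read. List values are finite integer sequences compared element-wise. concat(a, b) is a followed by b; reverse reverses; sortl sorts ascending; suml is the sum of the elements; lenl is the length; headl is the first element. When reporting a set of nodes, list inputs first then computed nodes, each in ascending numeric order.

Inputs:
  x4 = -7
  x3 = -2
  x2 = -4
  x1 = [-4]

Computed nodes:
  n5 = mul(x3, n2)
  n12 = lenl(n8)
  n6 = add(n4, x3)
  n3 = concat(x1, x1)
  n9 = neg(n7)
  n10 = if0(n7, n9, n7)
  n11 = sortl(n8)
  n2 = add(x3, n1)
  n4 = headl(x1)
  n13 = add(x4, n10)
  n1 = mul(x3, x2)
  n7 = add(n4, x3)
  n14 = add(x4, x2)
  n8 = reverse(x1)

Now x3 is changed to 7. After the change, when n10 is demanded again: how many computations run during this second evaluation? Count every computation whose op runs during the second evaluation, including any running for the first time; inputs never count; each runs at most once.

First evaluation (everything demanded from the output):
  n4 = headl([-4]) = -4
  n7 = add(-4, -2) = -6
  n10 = if0(n7=-6 -> else branch n7) = -6

Propagation after the edit:
  n7: runs — x3 -2->7; result 3.
  n10: runs — n7 -6->3; n7 -6->3; result 3.

Computations that run: n7, n10 — 2 in total.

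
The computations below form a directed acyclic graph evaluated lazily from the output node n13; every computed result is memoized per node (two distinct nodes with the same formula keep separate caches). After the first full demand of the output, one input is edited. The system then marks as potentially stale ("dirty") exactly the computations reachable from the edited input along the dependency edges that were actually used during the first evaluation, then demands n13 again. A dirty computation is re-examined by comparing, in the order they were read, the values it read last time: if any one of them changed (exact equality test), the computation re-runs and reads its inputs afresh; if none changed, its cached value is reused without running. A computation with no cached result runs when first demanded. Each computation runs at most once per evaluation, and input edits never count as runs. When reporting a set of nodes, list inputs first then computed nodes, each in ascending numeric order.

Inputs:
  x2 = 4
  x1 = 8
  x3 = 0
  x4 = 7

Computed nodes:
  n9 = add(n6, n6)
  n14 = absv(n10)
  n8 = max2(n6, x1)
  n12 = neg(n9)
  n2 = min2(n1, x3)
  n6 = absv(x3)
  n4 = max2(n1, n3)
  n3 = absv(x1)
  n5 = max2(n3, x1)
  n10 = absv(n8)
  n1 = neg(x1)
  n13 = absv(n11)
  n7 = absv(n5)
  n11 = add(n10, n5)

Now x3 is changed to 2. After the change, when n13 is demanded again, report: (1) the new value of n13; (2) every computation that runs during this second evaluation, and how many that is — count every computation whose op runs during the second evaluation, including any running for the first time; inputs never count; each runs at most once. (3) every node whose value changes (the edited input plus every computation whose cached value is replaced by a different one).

Demanding n13 again yields 16.
2 computations run: n6, n8.
The nodes whose values change: x3, n6.
Note the absorption at n8: it re-runs yet its value is the same, leaving the output's value untouched.

First demand of the output computes:
  n3 = absv(8) = 8
  n5 = max2(8, 8) = 8
  n6 = absv(0) = 0
  n8 = max2(0, 8) = 8
  n10 = absv(8) = 8
  n11 = add(8, 8) = 16
  n13 = absv(16) = 16

After the edit, cleaning proceeds:
  n6: a read changed (x3 0->2) — executes, giving 2.
  n8: a read changed (n6 0->2) — executes, giving 8 — identical to its old value.
  n10: dirty, but its reads are unchanged (n8 unchanged); cached 8 stands.
  n11: dirty, but its reads are unchanged (n10 unchanged, n5 unchanged); cached 16 stands.
  n13: dirty, but its reads are unchanged (n11 unchanged); cached 16 stands.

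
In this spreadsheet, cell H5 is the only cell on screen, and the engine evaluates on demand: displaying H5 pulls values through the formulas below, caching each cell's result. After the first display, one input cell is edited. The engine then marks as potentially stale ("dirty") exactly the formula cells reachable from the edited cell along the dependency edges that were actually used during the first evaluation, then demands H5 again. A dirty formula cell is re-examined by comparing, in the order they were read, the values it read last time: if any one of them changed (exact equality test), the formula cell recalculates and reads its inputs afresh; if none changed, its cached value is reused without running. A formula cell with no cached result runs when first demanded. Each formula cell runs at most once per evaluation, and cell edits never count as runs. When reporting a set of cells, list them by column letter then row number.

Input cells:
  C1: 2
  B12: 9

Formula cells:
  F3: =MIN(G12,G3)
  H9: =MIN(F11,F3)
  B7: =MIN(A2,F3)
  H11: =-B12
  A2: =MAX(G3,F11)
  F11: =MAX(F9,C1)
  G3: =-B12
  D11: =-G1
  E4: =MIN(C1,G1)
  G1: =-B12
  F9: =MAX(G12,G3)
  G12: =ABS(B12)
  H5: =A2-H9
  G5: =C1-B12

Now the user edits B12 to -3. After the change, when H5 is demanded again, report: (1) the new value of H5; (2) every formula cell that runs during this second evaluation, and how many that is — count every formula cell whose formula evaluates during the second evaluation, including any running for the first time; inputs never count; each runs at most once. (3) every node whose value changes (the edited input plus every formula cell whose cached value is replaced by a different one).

H5 now evaluates to 0.
Run set: A2, F3, F9, F11, G3, G12, H5, H9 (8 run).
Changed values: A2, B12, F3, F9, F11, G3, G12, H5, H9.

Initial pass — values computed on the first demand:
  G3 = -(9) = -9
  G12 = ABS(9) = 9
  F3 = MIN(9, -9) = -9
  F9 = MAX(9, -9) = 9
  F11 = MAX(9, 2) = 9
  A2 = MAX(-9, 9) = 9
  H9 = MIN(9, -9) = -9
  H5 = 9 - -9 = 18

Second demand — change propagation:
  G3: re-runs because B12 9->-3; new result 3.
  G12: re-runs because B12 9->-3; new result 3.
  F3: re-runs because G12 9->3; G3 -9->3; new result 3.
  F9: re-runs because G12 9->3; G3 -9->3; new result 3.
  F11: re-runs because F9 9->3; new result 3.
  A2: re-runs because G3 -9->3; F11 9->3; new result 3.
  H9: re-runs because F11 9->3; F3 -9->3; new result 3.
  H5: re-runs because A2 9->3; H9 -9->3; new result 0.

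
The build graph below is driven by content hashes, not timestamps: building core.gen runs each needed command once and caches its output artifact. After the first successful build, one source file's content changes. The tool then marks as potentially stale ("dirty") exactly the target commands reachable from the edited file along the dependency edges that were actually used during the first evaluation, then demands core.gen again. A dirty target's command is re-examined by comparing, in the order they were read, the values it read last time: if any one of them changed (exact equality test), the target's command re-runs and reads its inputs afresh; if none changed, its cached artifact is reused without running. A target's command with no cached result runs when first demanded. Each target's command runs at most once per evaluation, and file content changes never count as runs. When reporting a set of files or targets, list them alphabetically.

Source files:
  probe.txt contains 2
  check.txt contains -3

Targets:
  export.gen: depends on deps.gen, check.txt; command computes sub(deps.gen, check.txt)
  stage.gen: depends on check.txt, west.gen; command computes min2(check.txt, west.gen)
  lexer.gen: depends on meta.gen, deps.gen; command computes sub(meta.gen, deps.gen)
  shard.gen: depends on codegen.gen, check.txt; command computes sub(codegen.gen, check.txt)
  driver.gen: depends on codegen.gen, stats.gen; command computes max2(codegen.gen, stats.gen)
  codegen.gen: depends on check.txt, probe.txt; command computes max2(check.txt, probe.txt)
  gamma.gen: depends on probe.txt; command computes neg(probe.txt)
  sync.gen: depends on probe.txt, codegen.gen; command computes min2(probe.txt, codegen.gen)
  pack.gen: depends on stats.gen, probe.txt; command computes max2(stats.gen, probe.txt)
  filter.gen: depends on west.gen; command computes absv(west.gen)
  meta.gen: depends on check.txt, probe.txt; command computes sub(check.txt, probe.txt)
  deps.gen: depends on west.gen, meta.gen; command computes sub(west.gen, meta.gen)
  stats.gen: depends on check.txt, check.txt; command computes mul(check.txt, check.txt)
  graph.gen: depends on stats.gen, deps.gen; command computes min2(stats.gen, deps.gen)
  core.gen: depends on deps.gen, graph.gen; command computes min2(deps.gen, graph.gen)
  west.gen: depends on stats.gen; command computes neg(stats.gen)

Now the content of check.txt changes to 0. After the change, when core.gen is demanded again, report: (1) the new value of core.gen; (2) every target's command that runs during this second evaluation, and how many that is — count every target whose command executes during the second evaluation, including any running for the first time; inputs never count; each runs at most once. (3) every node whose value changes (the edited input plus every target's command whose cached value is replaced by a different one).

core.gen now evaluates to 0.
Run set: core.gen, deps.gen, graph.gen, meta.gen, stats.gen, west.gen (6 run).
Changed values: check.txt, core.gen, deps.gen, graph.gen, meta.gen, stats.gen, west.gen.

Initial pass — values computed on the first demand:
  meta.gen = sub(-3, 2) = -5
  stats.gen = mul(-3, -3) = 9
  west.gen = neg(9) = -9
  deps.gen = sub(-9, -5) = -4
  graph.gen = min2(9, -4) = -4
  core.gen = min2(-4, -4) = -4

Second demand — change propagation:
  meta.gen: re-runs because check.txt -3->0; new result -2.
  stats.gen: re-runs because check.txt -3->0; check.txt -3->0; new result 0.
  west.gen: re-runs because stats.gen 9->0; new result 0.
  deps.gen: re-runs because west.gen -9->0; meta.gen -5->-2; new result 2.
  graph.gen: re-runs because stats.gen 9->0; deps.gen -4->2; new result 0.
  core.gen: re-runs because deps.gen -4->2; graph.gen -4->0; new result 0.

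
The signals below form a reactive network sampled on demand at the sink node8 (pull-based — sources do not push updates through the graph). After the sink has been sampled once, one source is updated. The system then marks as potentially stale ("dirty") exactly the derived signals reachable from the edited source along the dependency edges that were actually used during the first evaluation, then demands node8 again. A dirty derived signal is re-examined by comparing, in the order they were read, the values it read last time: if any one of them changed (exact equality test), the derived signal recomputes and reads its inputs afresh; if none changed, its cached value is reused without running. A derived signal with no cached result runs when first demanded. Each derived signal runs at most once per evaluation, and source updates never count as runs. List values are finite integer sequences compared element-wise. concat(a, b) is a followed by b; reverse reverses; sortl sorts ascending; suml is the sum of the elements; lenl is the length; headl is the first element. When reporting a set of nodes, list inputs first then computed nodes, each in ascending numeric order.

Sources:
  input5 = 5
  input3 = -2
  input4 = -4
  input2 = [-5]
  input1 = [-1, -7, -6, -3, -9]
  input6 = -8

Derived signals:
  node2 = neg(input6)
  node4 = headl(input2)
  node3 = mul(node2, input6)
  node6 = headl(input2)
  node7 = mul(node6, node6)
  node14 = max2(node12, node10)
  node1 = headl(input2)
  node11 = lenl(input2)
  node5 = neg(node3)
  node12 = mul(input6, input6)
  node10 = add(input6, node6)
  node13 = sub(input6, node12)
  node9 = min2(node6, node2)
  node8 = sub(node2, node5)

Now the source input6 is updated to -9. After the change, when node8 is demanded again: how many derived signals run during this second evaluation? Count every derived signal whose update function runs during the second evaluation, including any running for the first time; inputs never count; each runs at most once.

Run set: node2, node3, node5, node8 (4 run).

Initial pass — values computed on the first demand:
  node2 = neg(-8) = 8
  node3 = mul(8, -8) = -64
  node5 = neg(-64) = 64
  node8 = sub(8, 64) = -56

Second demand — change propagation:
  node2: re-runs because input6 -8->-9; new result 9.
  node3: re-runs because node2 8->9; input6 -8->-9; new result -81.
  node5: re-runs because node3 -64->-81; new result 81.
  node8: re-runs because node2 8->9; node5 64->81; new result -72.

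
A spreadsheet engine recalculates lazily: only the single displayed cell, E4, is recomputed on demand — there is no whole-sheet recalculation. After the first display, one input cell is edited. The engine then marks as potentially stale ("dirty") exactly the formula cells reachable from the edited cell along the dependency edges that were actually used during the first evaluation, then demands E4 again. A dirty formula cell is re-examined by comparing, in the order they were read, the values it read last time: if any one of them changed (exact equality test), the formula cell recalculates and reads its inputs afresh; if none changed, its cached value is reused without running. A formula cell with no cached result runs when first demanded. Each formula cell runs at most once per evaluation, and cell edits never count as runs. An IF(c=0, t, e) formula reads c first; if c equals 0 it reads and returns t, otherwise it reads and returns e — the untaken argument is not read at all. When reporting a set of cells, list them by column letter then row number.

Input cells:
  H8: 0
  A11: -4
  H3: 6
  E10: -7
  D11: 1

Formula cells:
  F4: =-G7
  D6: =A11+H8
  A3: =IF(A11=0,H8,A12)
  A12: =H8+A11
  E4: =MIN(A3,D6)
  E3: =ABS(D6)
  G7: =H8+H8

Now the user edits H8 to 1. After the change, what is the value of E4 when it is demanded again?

First evaluation (everything demanded from the output):
  A12 = 0 + -4 = -4
  A3 = IF(A11=0: A11=-4 -> else branch A12) = -4
  D6 = -4 + 0 = -4
  E4 = MIN(-4, -4) = -4

Propagation after the edit:
  A12: runs — H8 0->1; result -3.
  A3: runs — A12 -4->-3; result -3.
  D6: runs — H8 0->1; result -3.
  E4: runs — A3 -4->-3; D6 -4->-3; result -3.

New value of E4: -3.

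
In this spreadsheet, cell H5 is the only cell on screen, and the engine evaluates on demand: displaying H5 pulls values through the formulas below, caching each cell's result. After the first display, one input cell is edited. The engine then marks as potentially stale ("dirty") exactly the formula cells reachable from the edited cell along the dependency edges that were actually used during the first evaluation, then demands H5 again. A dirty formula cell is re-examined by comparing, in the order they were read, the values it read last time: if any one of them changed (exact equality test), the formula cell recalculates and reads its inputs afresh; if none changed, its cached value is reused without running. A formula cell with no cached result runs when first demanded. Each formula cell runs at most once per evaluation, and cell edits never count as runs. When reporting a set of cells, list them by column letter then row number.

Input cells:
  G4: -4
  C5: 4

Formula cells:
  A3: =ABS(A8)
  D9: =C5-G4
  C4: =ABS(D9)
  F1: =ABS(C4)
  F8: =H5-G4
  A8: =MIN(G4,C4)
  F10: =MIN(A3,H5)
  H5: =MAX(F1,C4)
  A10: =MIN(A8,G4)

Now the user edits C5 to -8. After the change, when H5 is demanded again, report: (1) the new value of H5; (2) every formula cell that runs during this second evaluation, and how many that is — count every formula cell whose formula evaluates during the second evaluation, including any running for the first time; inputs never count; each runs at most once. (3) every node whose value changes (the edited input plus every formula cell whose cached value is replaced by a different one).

H5 now evaluates to 4.
Run set: C4, D9, F1, H5 (4 run).
Changed values: C4, C5, D9, F1, H5.

Initial pass — values computed on the first demand:
  D9 = 4 - -4 = 8
  C4 = ABS(8) = 8
  F1 = ABS(8) = 8
  H5 = MAX(8, 8) = 8

Second demand — change propagation:
  D9: re-runs because C5 4->-8; new result -4.
  C4: re-runs because D9 8->-4; new result 4.
  F1: re-runs because C4 8->4; new result 4.
  H5: re-runs because F1 8->4; C4 8->4; new result 4.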